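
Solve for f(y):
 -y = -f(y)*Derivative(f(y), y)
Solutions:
 f(y) = -sqrt(C1 + y^2)
 f(y) = sqrt(C1 + y^2)


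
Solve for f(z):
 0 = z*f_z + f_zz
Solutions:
 f(z) = C1 + C2*erf(sqrt(2)*z/2)


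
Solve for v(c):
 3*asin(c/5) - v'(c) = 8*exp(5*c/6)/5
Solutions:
 v(c) = C1 + 3*c*asin(c/5) + 3*sqrt(25 - c^2) - 48*exp(5*c/6)/25


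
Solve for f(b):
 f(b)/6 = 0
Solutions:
 f(b) = 0


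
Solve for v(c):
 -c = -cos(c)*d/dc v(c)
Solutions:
 v(c) = C1 + Integral(c/cos(c), c)


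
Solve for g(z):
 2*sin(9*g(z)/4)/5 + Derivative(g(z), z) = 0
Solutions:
 2*z/5 + 2*log(cos(9*g(z)/4) - 1)/9 - 2*log(cos(9*g(z)/4) + 1)/9 = C1


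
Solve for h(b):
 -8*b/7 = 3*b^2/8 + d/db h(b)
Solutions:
 h(b) = C1 - b^3/8 - 4*b^2/7


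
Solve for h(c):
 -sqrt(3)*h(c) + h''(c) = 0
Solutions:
 h(c) = C1*exp(-3^(1/4)*c) + C2*exp(3^(1/4)*c)


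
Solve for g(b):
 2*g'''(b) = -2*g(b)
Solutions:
 g(b) = C3*exp(-b) + (C1*sin(sqrt(3)*b/2) + C2*cos(sqrt(3)*b/2))*exp(b/2)


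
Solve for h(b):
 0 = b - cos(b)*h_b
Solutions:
 h(b) = C1 + Integral(b/cos(b), b)


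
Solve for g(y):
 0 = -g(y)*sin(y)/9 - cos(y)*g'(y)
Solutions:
 g(y) = C1*cos(y)^(1/9)


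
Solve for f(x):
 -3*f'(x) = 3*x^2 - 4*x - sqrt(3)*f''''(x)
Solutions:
 f(x) = C1 + C4*exp(3^(1/6)*x) - x^3/3 + 2*x^2/3 + (C2*sin(3^(2/3)*x/2) + C3*cos(3^(2/3)*x/2))*exp(-3^(1/6)*x/2)


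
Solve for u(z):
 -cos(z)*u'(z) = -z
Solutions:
 u(z) = C1 + Integral(z/cos(z), z)


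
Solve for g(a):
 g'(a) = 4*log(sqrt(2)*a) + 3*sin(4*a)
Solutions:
 g(a) = C1 + 4*a*log(a) - 4*a + 2*a*log(2) - 3*cos(4*a)/4


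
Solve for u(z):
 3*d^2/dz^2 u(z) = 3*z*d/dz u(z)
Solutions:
 u(z) = C1 + C2*erfi(sqrt(2)*z/2)


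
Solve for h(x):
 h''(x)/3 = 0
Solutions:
 h(x) = C1 + C2*x


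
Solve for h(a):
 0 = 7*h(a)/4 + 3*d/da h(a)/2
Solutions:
 h(a) = C1*exp(-7*a/6)


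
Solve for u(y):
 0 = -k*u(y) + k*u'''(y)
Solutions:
 u(y) = C3*exp(y) + (C1*sin(sqrt(3)*y/2) + C2*cos(sqrt(3)*y/2))*exp(-y/2)


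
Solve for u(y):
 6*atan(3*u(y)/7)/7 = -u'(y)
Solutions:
 Integral(1/atan(3*_y/7), (_y, u(y))) = C1 - 6*y/7


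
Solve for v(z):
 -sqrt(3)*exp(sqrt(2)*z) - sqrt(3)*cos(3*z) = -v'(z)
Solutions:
 v(z) = C1 + sqrt(6)*exp(sqrt(2)*z)/2 + sqrt(3)*sin(3*z)/3


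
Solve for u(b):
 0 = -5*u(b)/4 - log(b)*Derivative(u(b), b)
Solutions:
 u(b) = C1*exp(-5*li(b)/4)


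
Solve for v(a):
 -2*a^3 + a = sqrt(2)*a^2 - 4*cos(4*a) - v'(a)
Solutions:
 v(a) = C1 + a^4/2 + sqrt(2)*a^3/3 - a^2/2 - sin(4*a)


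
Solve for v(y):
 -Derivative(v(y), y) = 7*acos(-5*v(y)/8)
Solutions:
 Integral(1/acos(-5*_y/8), (_y, v(y))) = C1 - 7*y


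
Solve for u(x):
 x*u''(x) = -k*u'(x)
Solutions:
 u(x) = C1 + x^(1 - re(k))*(C2*sin(log(x)*Abs(im(k))) + C3*cos(log(x)*im(k)))


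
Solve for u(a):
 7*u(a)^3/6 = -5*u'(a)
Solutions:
 u(a) = -sqrt(15)*sqrt(-1/(C1 - 7*a))
 u(a) = sqrt(15)*sqrt(-1/(C1 - 7*a))


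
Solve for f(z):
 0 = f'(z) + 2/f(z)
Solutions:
 f(z) = -sqrt(C1 - 4*z)
 f(z) = sqrt(C1 - 4*z)


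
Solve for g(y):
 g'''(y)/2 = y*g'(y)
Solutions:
 g(y) = C1 + Integral(C2*airyai(2^(1/3)*y) + C3*airybi(2^(1/3)*y), y)


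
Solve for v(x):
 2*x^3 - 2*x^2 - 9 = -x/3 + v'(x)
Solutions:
 v(x) = C1 + x^4/2 - 2*x^3/3 + x^2/6 - 9*x


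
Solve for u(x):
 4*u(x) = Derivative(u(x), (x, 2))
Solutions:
 u(x) = C1*exp(-2*x) + C2*exp(2*x)


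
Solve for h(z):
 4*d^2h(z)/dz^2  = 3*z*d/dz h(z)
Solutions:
 h(z) = C1 + C2*erfi(sqrt(6)*z/4)


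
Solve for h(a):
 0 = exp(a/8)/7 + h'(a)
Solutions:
 h(a) = C1 - 8*exp(a/8)/7


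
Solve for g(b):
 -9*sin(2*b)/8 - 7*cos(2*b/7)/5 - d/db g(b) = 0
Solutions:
 g(b) = C1 - 49*sin(2*b/7)/10 + 9*cos(2*b)/16


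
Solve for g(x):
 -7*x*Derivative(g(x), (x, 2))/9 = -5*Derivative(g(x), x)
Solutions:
 g(x) = C1 + C2*x^(52/7)


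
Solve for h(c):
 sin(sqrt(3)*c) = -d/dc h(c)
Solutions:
 h(c) = C1 + sqrt(3)*cos(sqrt(3)*c)/3


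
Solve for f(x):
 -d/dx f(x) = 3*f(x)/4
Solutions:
 f(x) = C1*exp(-3*x/4)


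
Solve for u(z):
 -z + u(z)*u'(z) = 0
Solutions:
 u(z) = -sqrt(C1 + z^2)
 u(z) = sqrt(C1 + z^2)


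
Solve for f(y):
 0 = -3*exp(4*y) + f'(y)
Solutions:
 f(y) = C1 + 3*exp(4*y)/4


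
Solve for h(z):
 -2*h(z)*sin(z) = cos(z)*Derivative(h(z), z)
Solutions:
 h(z) = C1*cos(z)^2


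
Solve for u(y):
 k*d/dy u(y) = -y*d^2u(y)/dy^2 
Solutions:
 u(y) = C1 + y^(1 - re(k))*(C2*sin(log(y)*Abs(im(k))) + C3*cos(log(y)*im(k)))


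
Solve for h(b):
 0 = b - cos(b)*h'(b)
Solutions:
 h(b) = C1 + Integral(b/cos(b), b)


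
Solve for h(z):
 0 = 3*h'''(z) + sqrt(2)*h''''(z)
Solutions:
 h(z) = C1 + C2*z + C3*z^2 + C4*exp(-3*sqrt(2)*z/2)


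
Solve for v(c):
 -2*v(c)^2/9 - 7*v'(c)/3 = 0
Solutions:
 v(c) = 21/(C1 + 2*c)


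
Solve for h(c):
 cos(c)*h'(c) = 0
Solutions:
 h(c) = C1


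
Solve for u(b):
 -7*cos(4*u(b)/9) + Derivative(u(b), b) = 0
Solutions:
 -7*b - 9*log(sin(4*u(b)/9) - 1)/8 + 9*log(sin(4*u(b)/9) + 1)/8 = C1


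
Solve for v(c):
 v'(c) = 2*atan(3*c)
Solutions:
 v(c) = C1 + 2*c*atan(3*c) - log(9*c^2 + 1)/3


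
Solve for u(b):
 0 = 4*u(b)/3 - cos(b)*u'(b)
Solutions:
 u(b) = C1*(sin(b) + 1)^(2/3)/(sin(b) - 1)^(2/3)


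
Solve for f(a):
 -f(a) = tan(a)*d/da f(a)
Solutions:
 f(a) = C1/sin(a)


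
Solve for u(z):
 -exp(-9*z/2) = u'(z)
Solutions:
 u(z) = C1 + 2*exp(-9*z/2)/9


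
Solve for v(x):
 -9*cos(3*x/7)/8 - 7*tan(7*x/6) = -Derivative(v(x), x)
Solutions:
 v(x) = C1 - 6*log(cos(7*x/6)) + 21*sin(3*x/7)/8


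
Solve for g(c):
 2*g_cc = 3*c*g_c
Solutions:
 g(c) = C1 + C2*erfi(sqrt(3)*c/2)


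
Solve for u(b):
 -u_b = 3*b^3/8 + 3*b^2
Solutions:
 u(b) = C1 - 3*b^4/32 - b^3


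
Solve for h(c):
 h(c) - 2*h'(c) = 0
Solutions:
 h(c) = C1*exp(c/2)


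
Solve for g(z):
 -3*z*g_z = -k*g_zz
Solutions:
 g(z) = C1 + C2*erf(sqrt(6)*z*sqrt(-1/k)/2)/sqrt(-1/k)


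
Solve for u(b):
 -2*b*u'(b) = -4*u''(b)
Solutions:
 u(b) = C1 + C2*erfi(b/2)


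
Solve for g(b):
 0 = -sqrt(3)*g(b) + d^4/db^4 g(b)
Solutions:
 g(b) = C1*exp(-3^(1/8)*b) + C2*exp(3^(1/8)*b) + C3*sin(3^(1/8)*b) + C4*cos(3^(1/8)*b)


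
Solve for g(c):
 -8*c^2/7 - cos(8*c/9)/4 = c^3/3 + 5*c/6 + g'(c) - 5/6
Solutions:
 g(c) = C1 - c^4/12 - 8*c^3/21 - 5*c^2/12 + 5*c/6 - 9*sin(8*c/9)/32


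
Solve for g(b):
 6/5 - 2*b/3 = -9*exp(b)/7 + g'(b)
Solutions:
 g(b) = C1 - b^2/3 + 6*b/5 + 9*exp(b)/7


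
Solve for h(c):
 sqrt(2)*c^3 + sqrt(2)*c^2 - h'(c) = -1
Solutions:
 h(c) = C1 + sqrt(2)*c^4/4 + sqrt(2)*c^3/3 + c


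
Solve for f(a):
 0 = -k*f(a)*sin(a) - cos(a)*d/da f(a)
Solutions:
 f(a) = C1*exp(k*log(cos(a)))


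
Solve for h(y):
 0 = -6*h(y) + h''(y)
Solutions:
 h(y) = C1*exp(-sqrt(6)*y) + C2*exp(sqrt(6)*y)


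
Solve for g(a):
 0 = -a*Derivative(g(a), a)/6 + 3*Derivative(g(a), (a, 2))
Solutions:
 g(a) = C1 + C2*erfi(a/6)


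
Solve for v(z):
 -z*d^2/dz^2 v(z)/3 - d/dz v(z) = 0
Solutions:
 v(z) = C1 + C2/z^2


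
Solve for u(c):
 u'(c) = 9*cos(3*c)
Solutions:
 u(c) = C1 + 3*sin(3*c)


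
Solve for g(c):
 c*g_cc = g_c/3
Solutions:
 g(c) = C1 + C2*c^(4/3)


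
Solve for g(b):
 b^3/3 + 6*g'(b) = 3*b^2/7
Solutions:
 g(b) = C1 - b^4/72 + b^3/42


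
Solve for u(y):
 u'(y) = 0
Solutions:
 u(y) = C1


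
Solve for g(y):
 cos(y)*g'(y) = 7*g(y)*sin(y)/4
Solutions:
 g(y) = C1/cos(y)^(7/4)


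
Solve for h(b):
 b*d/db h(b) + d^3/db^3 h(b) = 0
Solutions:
 h(b) = C1 + Integral(C2*airyai(-b) + C3*airybi(-b), b)


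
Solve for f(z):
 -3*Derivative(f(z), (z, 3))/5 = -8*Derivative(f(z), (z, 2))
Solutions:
 f(z) = C1 + C2*z + C3*exp(40*z/3)


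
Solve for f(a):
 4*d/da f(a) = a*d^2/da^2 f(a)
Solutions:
 f(a) = C1 + C2*a^5


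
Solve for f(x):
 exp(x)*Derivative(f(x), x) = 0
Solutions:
 f(x) = C1


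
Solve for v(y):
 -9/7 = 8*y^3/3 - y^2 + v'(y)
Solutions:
 v(y) = C1 - 2*y^4/3 + y^3/3 - 9*y/7


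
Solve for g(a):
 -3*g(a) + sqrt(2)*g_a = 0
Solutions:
 g(a) = C1*exp(3*sqrt(2)*a/2)


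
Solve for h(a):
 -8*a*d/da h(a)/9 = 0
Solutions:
 h(a) = C1


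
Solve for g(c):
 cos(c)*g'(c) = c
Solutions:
 g(c) = C1 + Integral(c/cos(c), c)


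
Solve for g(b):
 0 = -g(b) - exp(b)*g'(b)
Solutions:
 g(b) = C1*exp(exp(-b))


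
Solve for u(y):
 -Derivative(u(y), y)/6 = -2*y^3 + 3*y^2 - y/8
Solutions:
 u(y) = C1 + 3*y^4 - 6*y^3 + 3*y^2/8


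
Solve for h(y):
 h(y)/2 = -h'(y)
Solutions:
 h(y) = C1*exp(-y/2)


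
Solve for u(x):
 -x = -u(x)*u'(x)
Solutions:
 u(x) = -sqrt(C1 + x^2)
 u(x) = sqrt(C1 + x^2)


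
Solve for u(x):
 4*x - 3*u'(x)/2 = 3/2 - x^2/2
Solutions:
 u(x) = C1 + x^3/9 + 4*x^2/3 - x


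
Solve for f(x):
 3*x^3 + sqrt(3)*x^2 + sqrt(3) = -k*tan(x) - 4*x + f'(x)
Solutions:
 f(x) = C1 - k*log(cos(x)) + 3*x^4/4 + sqrt(3)*x^3/3 + 2*x^2 + sqrt(3)*x


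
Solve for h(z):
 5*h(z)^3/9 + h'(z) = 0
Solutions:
 h(z) = -3*sqrt(2)*sqrt(-1/(C1 - 5*z))/2
 h(z) = 3*sqrt(2)*sqrt(-1/(C1 - 5*z))/2


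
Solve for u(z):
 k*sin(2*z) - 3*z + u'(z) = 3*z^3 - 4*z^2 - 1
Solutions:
 u(z) = C1 + k*cos(2*z)/2 + 3*z^4/4 - 4*z^3/3 + 3*z^2/2 - z


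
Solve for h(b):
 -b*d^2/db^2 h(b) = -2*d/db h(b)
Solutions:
 h(b) = C1 + C2*b^3


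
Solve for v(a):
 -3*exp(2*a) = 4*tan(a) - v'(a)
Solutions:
 v(a) = C1 + 3*exp(2*a)/2 - 4*log(cos(a))


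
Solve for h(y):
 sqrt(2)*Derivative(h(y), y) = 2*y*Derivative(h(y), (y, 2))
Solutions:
 h(y) = C1 + C2*y^(sqrt(2)/2 + 1)


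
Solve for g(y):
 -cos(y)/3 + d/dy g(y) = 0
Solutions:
 g(y) = C1 + sin(y)/3


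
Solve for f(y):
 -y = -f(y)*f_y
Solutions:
 f(y) = -sqrt(C1 + y^2)
 f(y) = sqrt(C1 + y^2)


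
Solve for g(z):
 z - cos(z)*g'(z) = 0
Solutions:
 g(z) = C1 + Integral(z/cos(z), z)


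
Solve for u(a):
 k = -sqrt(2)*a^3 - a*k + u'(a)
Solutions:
 u(a) = C1 + sqrt(2)*a^4/4 + a^2*k/2 + a*k


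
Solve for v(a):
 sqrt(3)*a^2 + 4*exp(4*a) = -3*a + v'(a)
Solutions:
 v(a) = C1 + sqrt(3)*a^3/3 + 3*a^2/2 + exp(4*a)


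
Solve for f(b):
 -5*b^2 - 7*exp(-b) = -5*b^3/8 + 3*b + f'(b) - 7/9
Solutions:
 f(b) = C1 + 5*b^4/32 - 5*b^3/3 - 3*b^2/2 + 7*b/9 + 7*exp(-b)


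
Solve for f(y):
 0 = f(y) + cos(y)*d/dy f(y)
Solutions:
 f(y) = C1*sqrt(sin(y) - 1)/sqrt(sin(y) + 1)


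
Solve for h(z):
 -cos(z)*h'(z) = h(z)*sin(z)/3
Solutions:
 h(z) = C1*cos(z)^(1/3)


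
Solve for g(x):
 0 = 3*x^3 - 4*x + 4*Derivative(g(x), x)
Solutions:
 g(x) = C1 - 3*x^4/16 + x^2/2


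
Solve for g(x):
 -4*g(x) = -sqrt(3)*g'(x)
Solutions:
 g(x) = C1*exp(4*sqrt(3)*x/3)


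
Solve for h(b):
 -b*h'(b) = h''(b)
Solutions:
 h(b) = C1 + C2*erf(sqrt(2)*b/2)


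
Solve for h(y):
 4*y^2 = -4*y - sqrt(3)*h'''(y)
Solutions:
 h(y) = C1 + C2*y + C3*y^2 - sqrt(3)*y^5/45 - sqrt(3)*y^4/18


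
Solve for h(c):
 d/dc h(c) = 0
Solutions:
 h(c) = C1


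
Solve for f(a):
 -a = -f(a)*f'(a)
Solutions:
 f(a) = -sqrt(C1 + a^2)
 f(a) = sqrt(C1 + a^2)


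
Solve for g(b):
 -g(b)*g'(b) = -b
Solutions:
 g(b) = -sqrt(C1 + b^2)
 g(b) = sqrt(C1 + b^2)


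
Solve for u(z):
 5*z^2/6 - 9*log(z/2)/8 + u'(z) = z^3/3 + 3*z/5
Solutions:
 u(z) = C1 + z^4/12 - 5*z^3/18 + 3*z^2/10 + 9*z*log(z)/8 - 9*z/8 - 9*z*log(2)/8


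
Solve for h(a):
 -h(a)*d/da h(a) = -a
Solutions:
 h(a) = -sqrt(C1 + a^2)
 h(a) = sqrt(C1 + a^2)


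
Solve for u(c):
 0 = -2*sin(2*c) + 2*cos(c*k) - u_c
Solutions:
 u(c) = C1 + cos(2*c) + 2*sin(c*k)/k


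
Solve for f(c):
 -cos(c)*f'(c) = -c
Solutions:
 f(c) = C1 + Integral(c/cos(c), c)


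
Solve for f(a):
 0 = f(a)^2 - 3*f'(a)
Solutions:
 f(a) = -3/(C1 + a)


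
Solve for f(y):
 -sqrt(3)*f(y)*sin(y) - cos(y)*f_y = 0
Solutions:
 f(y) = C1*cos(y)^(sqrt(3))


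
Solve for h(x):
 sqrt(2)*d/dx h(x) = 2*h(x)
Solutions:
 h(x) = C1*exp(sqrt(2)*x)


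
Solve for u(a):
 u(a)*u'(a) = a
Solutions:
 u(a) = -sqrt(C1 + a^2)
 u(a) = sqrt(C1 + a^2)


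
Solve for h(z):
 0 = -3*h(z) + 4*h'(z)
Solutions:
 h(z) = C1*exp(3*z/4)


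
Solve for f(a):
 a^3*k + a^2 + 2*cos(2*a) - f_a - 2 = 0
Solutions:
 f(a) = C1 + a^4*k/4 + a^3/3 - 2*a + 2*sin(a)*cos(a)


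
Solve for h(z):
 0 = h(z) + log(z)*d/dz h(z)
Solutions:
 h(z) = C1*exp(-li(z))


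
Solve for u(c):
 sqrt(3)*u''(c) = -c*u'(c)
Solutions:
 u(c) = C1 + C2*erf(sqrt(2)*3^(3/4)*c/6)


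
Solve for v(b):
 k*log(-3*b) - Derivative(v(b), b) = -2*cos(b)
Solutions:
 v(b) = C1 + b*k*(log(-b) - 1) + b*k*log(3) + 2*sin(b)


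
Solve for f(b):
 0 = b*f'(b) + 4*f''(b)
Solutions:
 f(b) = C1 + C2*erf(sqrt(2)*b/4)


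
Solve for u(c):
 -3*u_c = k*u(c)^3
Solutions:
 u(c) = -sqrt(6)*sqrt(-1/(C1 - c*k))/2
 u(c) = sqrt(6)*sqrt(-1/(C1 - c*k))/2


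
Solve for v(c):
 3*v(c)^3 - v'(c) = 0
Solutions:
 v(c) = -sqrt(2)*sqrt(-1/(C1 + 3*c))/2
 v(c) = sqrt(2)*sqrt(-1/(C1 + 3*c))/2


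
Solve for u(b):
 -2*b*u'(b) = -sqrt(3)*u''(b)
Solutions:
 u(b) = C1 + C2*erfi(3^(3/4)*b/3)


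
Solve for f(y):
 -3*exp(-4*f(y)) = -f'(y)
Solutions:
 f(y) = log(-I*(C1 + 12*y)^(1/4))
 f(y) = log(I*(C1 + 12*y)^(1/4))
 f(y) = log(-(C1 + 12*y)^(1/4))
 f(y) = log(C1 + 12*y)/4


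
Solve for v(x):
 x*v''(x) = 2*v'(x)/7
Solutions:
 v(x) = C1 + C2*x^(9/7)


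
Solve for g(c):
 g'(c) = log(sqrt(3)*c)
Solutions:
 g(c) = C1 + c*log(c) - c + c*log(3)/2


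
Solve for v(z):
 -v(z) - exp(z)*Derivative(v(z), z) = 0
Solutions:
 v(z) = C1*exp(exp(-z))


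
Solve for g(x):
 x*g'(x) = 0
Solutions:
 g(x) = C1


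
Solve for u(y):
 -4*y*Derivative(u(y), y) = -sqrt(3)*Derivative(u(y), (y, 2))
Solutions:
 u(y) = C1 + C2*erfi(sqrt(2)*3^(3/4)*y/3)


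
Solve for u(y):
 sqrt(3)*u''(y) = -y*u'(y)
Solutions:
 u(y) = C1 + C2*erf(sqrt(2)*3^(3/4)*y/6)


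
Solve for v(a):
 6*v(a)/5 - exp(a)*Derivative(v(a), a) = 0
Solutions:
 v(a) = C1*exp(-6*exp(-a)/5)


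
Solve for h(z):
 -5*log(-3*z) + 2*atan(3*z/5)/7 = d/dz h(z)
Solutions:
 h(z) = C1 - 5*z*log(-z) + 2*z*atan(3*z/5)/7 - 5*z*log(3) + 5*z - 5*log(9*z^2 + 25)/21


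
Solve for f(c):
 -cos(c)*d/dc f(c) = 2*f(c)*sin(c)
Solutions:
 f(c) = C1*cos(c)^2


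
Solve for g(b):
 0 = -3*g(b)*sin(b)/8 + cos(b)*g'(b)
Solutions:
 g(b) = C1/cos(b)^(3/8)


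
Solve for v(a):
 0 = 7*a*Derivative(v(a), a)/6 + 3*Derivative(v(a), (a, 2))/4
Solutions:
 v(a) = C1 + C2*erf(sqrt(7)*a/3)


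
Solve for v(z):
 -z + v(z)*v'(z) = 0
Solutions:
 v(z) = -sqrt(C1 + z^2)
 v(z) = sqrt(C1 + z^2)


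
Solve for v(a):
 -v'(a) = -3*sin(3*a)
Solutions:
 v(a) = C1 - cos(3*a)


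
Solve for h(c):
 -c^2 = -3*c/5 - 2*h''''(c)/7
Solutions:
 h(c) = C1 + C2*c + C3*c^2 + C4*c^3 + 7*c^6/720 - 7*c^5/400


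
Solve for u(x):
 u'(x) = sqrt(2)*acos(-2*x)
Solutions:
 u(x) = C1 + sqrt(2)*(x*acos(-2*x) + sqrt(1 - 4*x^2)/2)


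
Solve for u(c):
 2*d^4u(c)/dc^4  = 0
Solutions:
 u(c) = C1 + C2*c + C3*c^2 + C4*c^3


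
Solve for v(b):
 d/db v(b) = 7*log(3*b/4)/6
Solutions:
 v(b) = C1 + 7*b*log(b)/6 - 7*b*log(2)/3 - 7*b/6 + 7*b*log(3)/6


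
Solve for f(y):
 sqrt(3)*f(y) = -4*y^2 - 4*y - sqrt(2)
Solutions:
 f(y) = -4*sqrt(3)*y^2/3 - 4*sqrt(3)*y/3 - sqrt(6)/3


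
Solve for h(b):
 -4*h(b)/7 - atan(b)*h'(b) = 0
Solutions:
 h(b) = C1*exp(-4*Integral(1/atan(b), b)/7)


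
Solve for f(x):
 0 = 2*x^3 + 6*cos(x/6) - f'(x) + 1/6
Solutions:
 f(x) = C1 + x^4/2 + x/6 + 36*sin(x/6)


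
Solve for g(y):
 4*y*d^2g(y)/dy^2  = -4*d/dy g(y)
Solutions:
 g(y) = C1 + C2*log(y)


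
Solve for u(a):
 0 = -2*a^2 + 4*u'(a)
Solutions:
 u(a) = C1 + a^3/6


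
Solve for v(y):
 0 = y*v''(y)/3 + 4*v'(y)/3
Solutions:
 v(y) = C1 + C2/y^3


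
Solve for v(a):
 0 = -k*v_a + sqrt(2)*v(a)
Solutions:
 v(a) = C1*exp(sqrt(2)*a/k)


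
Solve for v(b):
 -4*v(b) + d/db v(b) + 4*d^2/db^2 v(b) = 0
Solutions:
 v(b) = C1*exp(b*(-1 + sqrt(65))/8) + C2*exp(-b*(1 + sqrt(65))/8)


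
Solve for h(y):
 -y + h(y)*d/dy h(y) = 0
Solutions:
 h(y) = -sqrt(C1 + y^2)
 h(y) = sqrt(C1 + y^2)


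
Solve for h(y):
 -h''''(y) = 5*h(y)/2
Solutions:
 h(y) = (C1*sin(10^(1/4)*y/2) + C2*cos(10^(1/4)*y/2))*exp(-10^(1/4)*y/2) + (C3*sin(10^(1/4)*y/2) + C4*cos(10^(1/4)*y/2))*exp(10^(1/4)*y/2)


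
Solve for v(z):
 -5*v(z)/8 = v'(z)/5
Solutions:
 v(z) = C1*exp(-25*z/8)


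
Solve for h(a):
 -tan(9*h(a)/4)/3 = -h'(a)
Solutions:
 h(a) = -4*asin(C1*exp(3*a/4))/9 + 4*pi/9
 h(a) = 4*asin(C1*exp(3*a/4))/9


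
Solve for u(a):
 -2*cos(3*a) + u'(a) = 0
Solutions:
 u(a) = C1 + 2*sin(3*a)/3


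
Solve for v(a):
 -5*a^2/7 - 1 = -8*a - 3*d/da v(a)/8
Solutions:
 v(a) = C1 + 40*a^3/63 - 32*a^2/3 + 8*a/3


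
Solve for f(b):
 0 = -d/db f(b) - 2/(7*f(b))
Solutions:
 f(b) = -sqrt(C1 - 28*b)/7
 f(b) = sqrt(C1 - 28*b)/7


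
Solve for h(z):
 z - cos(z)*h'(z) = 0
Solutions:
 h(z) = C1 + Integral(z/cos(z), z)


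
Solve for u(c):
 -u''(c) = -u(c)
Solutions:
 u(c) = C1*exp(-c) + C2*exp(c)


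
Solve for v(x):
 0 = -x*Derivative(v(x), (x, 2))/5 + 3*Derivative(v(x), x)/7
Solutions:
 v(x) = C1 + C2*x^(22/7)


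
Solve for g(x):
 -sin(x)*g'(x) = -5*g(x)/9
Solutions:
 g(x) = C1*(cos(x) - 1)^(5/18)/(cos(x) + 1)^(5/18)


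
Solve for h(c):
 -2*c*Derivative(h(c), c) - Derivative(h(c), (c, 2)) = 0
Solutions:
 h(c) = C1 + C2*erf(c)


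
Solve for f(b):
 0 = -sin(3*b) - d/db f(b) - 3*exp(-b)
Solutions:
 f(b) = C1 + cos(3*b)/3 + 3*exp(-b)


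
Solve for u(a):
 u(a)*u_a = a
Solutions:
 u(a) = -sqrt(C1 + a^2)
 u(a) = sqrt(C1 + a^2)


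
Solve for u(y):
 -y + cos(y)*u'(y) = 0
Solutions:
 u(y) = C1 + Integral(y/cos(y), y)


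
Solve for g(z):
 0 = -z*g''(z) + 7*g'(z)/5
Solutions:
 g(z) = C1 + C2*z^(12/5)


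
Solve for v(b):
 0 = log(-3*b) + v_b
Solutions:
 v(b) = C1 - b*log(-b) + b*(1 - log(3))


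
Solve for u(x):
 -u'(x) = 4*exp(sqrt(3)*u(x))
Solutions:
 u(x) = sqrt(3)*(2*log(1/(C1 + 4*x)) - log(3))/6


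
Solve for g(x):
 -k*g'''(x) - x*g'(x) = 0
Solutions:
 g(x) = C1 + Integral(C2*airyai(x*(-1/k)^(1/3)) + C3*airybi(x*(-1/k)^(1/3)), x)


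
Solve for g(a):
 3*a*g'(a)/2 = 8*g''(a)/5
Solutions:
 g(a) = C1 + C2*erfi(sqrt(30)*a/8)


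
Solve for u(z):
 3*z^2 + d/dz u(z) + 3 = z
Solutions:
 u(z) = C1 - z^3 + z^2/2 - 3*z


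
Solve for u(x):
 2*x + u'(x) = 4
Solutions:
 u(x) = C1 - x^2 + 4*x


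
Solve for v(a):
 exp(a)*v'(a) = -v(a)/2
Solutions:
 v(a) = C1*exp(exp(-a)/2)


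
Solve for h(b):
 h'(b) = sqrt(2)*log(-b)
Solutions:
 h(b) = C1 + sqrt(2)*b*log(-b) - sqrt(2)*b


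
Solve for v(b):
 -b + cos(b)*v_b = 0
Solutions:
 v(b) = C1 + Integral(b/cos(b), b)


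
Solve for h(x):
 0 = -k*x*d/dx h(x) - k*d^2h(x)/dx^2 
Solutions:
 h(x) = C1 + C2*erf(sqrt(2)*x/2)


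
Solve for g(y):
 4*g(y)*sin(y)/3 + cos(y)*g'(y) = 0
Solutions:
 g(y) = C1*cos(y)^(4/3)


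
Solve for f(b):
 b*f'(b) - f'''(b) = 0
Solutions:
 f(b) = C1 + Integral(C2*airyai(b) + C3*airybi(b), b)


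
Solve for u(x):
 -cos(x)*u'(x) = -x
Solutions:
 u(x) = C1 + Integral(x/cos(x), x)


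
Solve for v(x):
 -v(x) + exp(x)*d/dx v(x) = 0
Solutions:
 v(x) = C1*exp(-exp(-x))


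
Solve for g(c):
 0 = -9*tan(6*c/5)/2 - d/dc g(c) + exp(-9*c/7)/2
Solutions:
 g(c) = C1 - 15*log(tan(6*c/5)^2 + 1)/8 - 7*exp(-9*c/7)/18


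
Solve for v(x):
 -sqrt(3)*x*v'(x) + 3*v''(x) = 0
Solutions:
 v(x) = C1 + C2*erfi(sqrt(2)*3^(3/4)*x/6)


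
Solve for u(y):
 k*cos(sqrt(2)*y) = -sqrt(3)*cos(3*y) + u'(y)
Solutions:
 u(y) = C1 + sqrt(2)*k*sin(sqrt(2)*y)/2 + sqrt(3)*sin(3*y)/3


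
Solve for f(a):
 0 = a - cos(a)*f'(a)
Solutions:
 f(a) = C1 + Integral(a/cos(a), a)


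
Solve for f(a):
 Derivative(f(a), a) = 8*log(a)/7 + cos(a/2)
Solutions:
 f(a) = C1 + 8*a*log(a)/7 - 8*a/7 + 2*sin(a/2)


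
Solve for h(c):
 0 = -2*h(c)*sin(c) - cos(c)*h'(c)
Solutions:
 h(c) = C1*cos(c)^2


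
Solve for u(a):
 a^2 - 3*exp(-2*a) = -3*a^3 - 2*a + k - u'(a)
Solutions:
 u(a) = C1 - 3*a^4/4 - a^3/3 - a^2 + a*k - 3*exp(-2*a)/2


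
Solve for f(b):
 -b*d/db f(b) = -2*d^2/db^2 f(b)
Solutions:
 f(b) = C1 + C2*erfi(b/2)


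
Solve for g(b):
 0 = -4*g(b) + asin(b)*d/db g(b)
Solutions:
 g(b) = C1*exp(4*Integral(1/asin(b), b))


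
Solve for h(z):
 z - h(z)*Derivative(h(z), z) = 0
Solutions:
 h(z) = -sqrt(C1 + z^2)
 h(z) = sqrt(C1 + z^2)


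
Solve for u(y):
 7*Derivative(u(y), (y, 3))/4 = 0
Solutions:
 u(y) = C1 + C2*y + C3*y^2


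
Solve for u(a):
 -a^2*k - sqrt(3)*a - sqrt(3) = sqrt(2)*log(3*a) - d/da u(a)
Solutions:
 u(a) = C1 + a^3*k/3 + sqrt(3)*a^2/2 + sqrt(2)*a*log(a) - sqrt(2)*a + sqrt(2)*a*log(3) + sqrt(3)*a


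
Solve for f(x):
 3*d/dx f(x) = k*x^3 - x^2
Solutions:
 f(x) = C1 + k*x^4/12 - x^3/9


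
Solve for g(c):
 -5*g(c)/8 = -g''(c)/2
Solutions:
 g(c) = C1*exp(-sqrt(5)*c/2) + C2*exp(sqrt(5)*c/2)


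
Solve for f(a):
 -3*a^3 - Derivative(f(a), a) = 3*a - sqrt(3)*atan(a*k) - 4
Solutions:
 f(a) = C1 - 3*a^4/4 - 3*a^2/2 + 4*a + sqrt(3)*Piecewise((a*atan(a*k) - log(a^2*k^2 + 1)/(2*k), Ne(k, 0)), (0, True))


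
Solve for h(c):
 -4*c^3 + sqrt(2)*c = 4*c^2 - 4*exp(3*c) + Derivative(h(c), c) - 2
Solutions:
 h(c) = C1 - c^4 - 4*c^3/3 + sqrt(2)*c^2/2 + 2*c + 4*exp(3*c)/3


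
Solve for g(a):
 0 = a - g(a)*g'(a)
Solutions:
 g(a) = -sqrt(C1 + a^2)
 g(a) = sqrt(C1 + a^2)


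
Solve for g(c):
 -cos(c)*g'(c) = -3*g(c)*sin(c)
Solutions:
 g(c) = C1/cos(c)^3


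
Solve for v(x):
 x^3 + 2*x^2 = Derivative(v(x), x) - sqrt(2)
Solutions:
 v(x) = C1 + x^4/4 + 2*x^3/3 + sqrt(2)*x


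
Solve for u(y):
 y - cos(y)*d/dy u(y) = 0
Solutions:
 u(y) = C1 + Integral(y/cos(y), y)


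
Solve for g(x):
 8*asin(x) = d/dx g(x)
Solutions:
 g(x) = C1 + 8*x*asin(x) + 8*sqrt(1 - x^2)


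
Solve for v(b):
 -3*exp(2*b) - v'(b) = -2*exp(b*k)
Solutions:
 v(b) = C1 - 3*exp(2*b)/2 + 2*exp(b*k)/k


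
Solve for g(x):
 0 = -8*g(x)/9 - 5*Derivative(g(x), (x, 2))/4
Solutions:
 g(x) = C1*sin(4*sqrt(10)*x/15) + C2*cos(4*sqrt(10)*x/15)


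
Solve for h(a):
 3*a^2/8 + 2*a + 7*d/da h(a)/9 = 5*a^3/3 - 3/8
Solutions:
 h(a) = C1 + 15*a^4/28 - 9*a^3/56 - 9*a^2/7 - 27*a/56


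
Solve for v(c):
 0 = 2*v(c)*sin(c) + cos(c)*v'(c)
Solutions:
 v(c) = C1*cos(c)^2


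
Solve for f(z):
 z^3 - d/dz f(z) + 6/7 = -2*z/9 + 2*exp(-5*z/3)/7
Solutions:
 f(z) = C1 + z^4/4 + z^2/9 + 6*z/7 + 6*exp(-5*z/3)/35


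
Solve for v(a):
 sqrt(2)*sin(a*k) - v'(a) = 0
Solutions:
 v(a) = C1 - sqrt(2)*cos(a*k)/k


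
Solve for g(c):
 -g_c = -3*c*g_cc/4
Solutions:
 g(c) = C1 + C2*c^(7/3)


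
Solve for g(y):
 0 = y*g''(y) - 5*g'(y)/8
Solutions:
 g(y) = C1 + C2*y^(13/8)


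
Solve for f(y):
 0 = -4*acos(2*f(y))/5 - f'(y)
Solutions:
 Integral(1/acos(2*_y), (_y, f(y))) = C1 - 4*y/5


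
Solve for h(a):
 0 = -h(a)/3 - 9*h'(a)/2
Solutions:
 h(a) = C1*exp(-2*a/27)


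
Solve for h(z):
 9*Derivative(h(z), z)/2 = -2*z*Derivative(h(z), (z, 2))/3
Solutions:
 h(z) = C1 + C2/z^(23/4)


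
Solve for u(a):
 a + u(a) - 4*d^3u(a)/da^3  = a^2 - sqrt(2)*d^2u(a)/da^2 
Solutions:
 u(a) = C1*exp(a*(-2^(1/3)*(sqrt(2) + 108 + sqrt(-2 + (sqrt(2) + 108)^2))^(1/3) - 2^(2/3)/(sqrt(2) + 108 + sqrt(-2 + (sqrt(2) + 108)^2))^(1/3) + 2*sqrt(2))/24)*sin(2^(1/3)*sqrt(3)*a*(-(sqrt(2) + 108 + sqrt(-2 + (sqrt(2) + 108)^2))^(1/3) + 2^(1/3)/(sqrt(2) + 108 + sqrt(-2 + (sqrt(2) + 108)^2))^(1/3))/24) + C2*exp(a*(-2^(1/3)*(sqrt(2) + 108 + sqrt(-2 + (sqrt(2) + 108)^2))^(1/3) - 2^(2/3)/(sqrt(2) + 108 + sqrt(-2 + (sqrt(2) + 108)^2))^(1/3) + 2*sqrt(2))/24)*cos(2^(1/3)*sqrt(3)*a*(-(sqrt(2) + 108 + sqrt(-2 + (sqrt(2) + 108)^2))^(1/3) + 2^(1/3)/(sqrt(2) + 108 + sqrt(-2 + (sqrt(2) + 108)^2))^(1/3))/24) + C3*exp(a*(2^(2/3)/(sqrt(2) + 108 + sqrt(-2 + (sqrt(2) + 108)^2))^(1/3) + sqrt(2) + 2^(1/3)*(sqrt(2) + 108 + sqrt(-2 + (sqrt(2) + 108)^2))^(1/3))/12) + a^2 - a - 2*sqrt(2)


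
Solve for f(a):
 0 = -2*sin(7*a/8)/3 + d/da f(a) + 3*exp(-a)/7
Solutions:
 f(a) = C1 - 16*cos(7*a/8)/21 + 3*exp(-a)/7


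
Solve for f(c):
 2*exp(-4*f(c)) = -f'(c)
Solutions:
 f(c) = log(-I*(C1 - 8*c)^(1/4))
 f(c) = log(I*(C1 - 8*c)^(1/4))
 f(c) = log(-(C1 - 8*c)^(1/4))
 f(c) = log(C1 - 8*c)/4


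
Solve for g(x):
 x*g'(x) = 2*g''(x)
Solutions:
 g(x) = C1 + C2*erfi(x/2)


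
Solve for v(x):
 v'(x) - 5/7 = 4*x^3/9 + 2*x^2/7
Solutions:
 v(x) = C1 + x^4/9 + 2*x^3/21 + 5*x/7


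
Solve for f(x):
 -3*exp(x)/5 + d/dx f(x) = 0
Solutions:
 f(x) = C1 + 3*exp(x)/5


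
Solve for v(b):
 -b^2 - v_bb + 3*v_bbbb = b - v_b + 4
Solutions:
 v(b) = C1 + C2*exp(2^(1/3)*b*(2/(sqrt(77) + 9)^(1/3) + 2^(1/3)*(sqrt(77) + 9)^(1/3))/12)*sin(2^(1/3)*sqrt(3)*b*(-2^(1/3)*(sqrt(77) + 9)^(1/3) + 2/(sqrt(77) + 9)^(1/3))/12) + C3*exp(2^(1/3)*b*(2/(sqrt(77) + 9)^(1/3) + 2^(1/3)*(sqrt(77) + 9)^(1/3))/12)*cos(2^(1/3)*sqrt(3)*b*(-2^(1/3)*(sqrt(77) + 9)^(1/3) + 2/(sqrt(77) + 9)^(1/3))/12) + C4*exp(-2^(1/3)*b*(2/(sqrt(77) + 9)^(1/3) + 2^(1/3)*(sqrt(77) + 9)^(1/3))/6) + b^3/3 + 3*b^2/2 + 7*b


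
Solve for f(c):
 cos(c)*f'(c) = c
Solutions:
 f(c) = C1 + Integral(c/cos(c), c)


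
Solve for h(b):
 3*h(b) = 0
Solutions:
 h(b) = 0


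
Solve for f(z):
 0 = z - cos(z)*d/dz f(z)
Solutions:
 f(z) = C1 + Integral(z/cos(z), z)


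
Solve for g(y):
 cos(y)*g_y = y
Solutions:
 g(y) = C1 + Integral(y/cos(y), y)


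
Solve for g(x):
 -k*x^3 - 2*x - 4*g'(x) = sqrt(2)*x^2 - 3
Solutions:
 g(x) = C1 - k*x^4/16 - sqrt(2)*x^3/12 - x^2/4 + 3*x/4


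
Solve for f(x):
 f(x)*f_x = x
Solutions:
 f(x) = -sqrt(C1 + x^2)
 f(x) = sqrt(C1 + x^2)


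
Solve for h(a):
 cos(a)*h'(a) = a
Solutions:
 h(a) = C1 + Integral(a/cos(a), a)


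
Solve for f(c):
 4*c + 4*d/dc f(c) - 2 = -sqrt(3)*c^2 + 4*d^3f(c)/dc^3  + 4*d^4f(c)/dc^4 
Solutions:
 f(c) = C1 + C2*exp(-c*(2*2^(1/3)/(3*sqrt(69) + 25)^(1/3) + 4 + 2^(2/3)*(3*sqrt(69) + 25)^(1/3))/12)*sin(2^(1/3)*sqrt(3)*c*(-2^(1/3)*(3*sqrt(69) + 25)^(1/3) + 2/(3*sqrt(69) + 25)^(1/3))/12) + C3*exp(-c*(2*2^(1/3)/(3*sqrt(69) + 25)^(1/3) + 4 + 2^(2/3)*(3*sqrt(69) + 25)^(1/3))/12)*cos(2^(1/3)*sqrt(3)*c*(-2^(1/3)*(3*sqrt(69) + 25)^(1/3) + 2/(3*sqrt(69) + 25)^(1/3))/12) + C4*exp(c*(-2 + 2*2^(1/3)/(3*sqrt(69) + 25)^(1/3) + 2^(2/3)*(3*sqrt(69) + 25)^(1/3))/6) - sqrt(3)*c^3/12 - c^2/2 - sqrt(3)*c/2 + c/2


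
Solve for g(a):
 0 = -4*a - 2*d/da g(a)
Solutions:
 g(a) = C1 - a^2


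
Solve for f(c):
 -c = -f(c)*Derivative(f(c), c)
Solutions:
 f(c) = -sqrt(C1 + c^2)
 f(c) = sqrt(C1 + c^2)


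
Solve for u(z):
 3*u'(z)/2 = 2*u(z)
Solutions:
 u(z) = C1*exp(4*z/3)


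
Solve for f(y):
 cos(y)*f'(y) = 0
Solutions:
 f(y) = C1


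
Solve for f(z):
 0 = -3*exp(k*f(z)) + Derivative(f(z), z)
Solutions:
 f(z) = Piecewise((log(-1/(C1*k + 3*k*z))/k, Ne(k, 0)), (nan, True))
 f(z) = Piecewise((C1 + 3*z, Eq(k, 0)), (nan, True))


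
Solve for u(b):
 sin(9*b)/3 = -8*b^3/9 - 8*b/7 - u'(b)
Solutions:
 u(b) = C1 - 2*b^4/9 - 4*b^2/7 + cos(9*b)/27


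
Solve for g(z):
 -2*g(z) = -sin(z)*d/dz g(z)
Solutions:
 g(z) = C1*(cos(z) - 1)/(cos(z) + 1)


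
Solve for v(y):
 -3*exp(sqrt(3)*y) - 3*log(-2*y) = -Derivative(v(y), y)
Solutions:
 v(y) = C1 + 3*y*log(-y) + 3*y*(-1 + log(2)) + sqrt(3)*exp(sqrt(3)*y)


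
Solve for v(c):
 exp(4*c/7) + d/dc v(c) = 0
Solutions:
 v(c) = C1 - 7*exp(4*c/7)/4


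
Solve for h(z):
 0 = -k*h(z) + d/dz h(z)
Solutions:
 h(z) = C1*exp(k*z)


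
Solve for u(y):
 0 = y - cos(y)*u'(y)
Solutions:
 u(y) = C1 + Integral(y/cos(y), y)


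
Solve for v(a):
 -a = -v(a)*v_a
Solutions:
 v(a) = -sqrt(C1 + a^2)
 v(a) = sqrt(C1 + a^2)


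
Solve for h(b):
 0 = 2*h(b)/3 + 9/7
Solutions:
 h(b) = -27/14


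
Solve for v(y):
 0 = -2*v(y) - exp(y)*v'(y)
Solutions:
 v(y) = C1*exp(2*exp(-y))


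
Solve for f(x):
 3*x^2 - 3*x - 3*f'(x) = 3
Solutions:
 f(x) = C1 + x^3/3 - x^2/2 - x


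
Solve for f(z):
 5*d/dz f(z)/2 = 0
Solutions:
 f(z) = C1


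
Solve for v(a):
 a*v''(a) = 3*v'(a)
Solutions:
 v(a) = C1 + C2*a^4


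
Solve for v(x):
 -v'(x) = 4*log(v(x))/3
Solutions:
 li(v(x)) = C1 - 4*x/3


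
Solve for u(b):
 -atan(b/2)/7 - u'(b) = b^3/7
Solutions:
 u(b) = C1 - b^4/28 - b*atan(b/2)/7 + log(b^2 + 4)/7


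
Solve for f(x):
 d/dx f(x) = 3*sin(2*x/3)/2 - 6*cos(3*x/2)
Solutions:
 f(x) = C1 - 4*sin(3*x/2) - 9*cos(2*x/3)/4


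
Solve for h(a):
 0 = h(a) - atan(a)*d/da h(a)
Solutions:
 h(a) = C1*exp(Integral(1/atan(a), a))


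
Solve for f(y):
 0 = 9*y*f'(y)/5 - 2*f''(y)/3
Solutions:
 f(y) = C1 + C2*erfi(3*sqrt(15)*y/10)


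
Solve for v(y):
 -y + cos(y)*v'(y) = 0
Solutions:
 v(y) = C1 + Integral(y/cos(y), y)


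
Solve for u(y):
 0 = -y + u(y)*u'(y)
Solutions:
 u(y) = -sqrt(C1 + y^2)
 u(y) = sqrt(C1 + y^2)


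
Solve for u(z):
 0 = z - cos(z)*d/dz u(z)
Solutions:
 u(z) = C1 + Integral(z/cos(z), z)


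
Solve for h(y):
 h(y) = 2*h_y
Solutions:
 h(y) = C1*exp(y/2)


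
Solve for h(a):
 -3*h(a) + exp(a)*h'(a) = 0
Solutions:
 h(a) = C1*exp(-3*exp(-a))


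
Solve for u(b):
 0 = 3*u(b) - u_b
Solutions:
 u(b) = C1*exp(3*b)


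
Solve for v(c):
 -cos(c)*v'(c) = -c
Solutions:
 v(c) = C1 + Integral(c/cos(c), c)


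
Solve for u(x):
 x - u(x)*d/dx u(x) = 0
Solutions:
 u(x) = -sqrt(C1 + x^2)
 u(x) = sqrt(C1 + x^2)


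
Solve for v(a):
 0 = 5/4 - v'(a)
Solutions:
 v(a) = C1 + 5*a/4


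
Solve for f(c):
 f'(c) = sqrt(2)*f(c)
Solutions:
 f(c) = C1*exp(sqrt(2)*c)


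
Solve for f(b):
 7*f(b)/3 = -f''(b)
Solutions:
 f(b) = C1*sin(sqrt(21)*b/3) + C2*cos(sqrt(21)*b/3)


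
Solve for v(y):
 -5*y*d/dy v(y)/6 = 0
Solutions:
 v(y) = C1


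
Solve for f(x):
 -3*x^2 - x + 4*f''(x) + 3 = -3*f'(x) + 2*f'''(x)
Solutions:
 f(x) = C1 + C2*exp(x*(1 - sqrt(10)/2)) + C3*exp(x*(1 + sqrt(10)/2)) + x^3/3 - 7*x^2/6 + 31*x/9


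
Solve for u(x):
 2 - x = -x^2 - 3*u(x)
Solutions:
 u(x) = -x^2/3 + x/3 - 2/3


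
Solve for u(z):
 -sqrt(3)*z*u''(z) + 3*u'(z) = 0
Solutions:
 u(z) = C1 + C2*z^(1 + sqrt(3))


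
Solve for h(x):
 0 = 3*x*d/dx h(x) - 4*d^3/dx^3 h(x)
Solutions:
 h(x) = C1 + Integral(C2*airyai(6^(1/3)*x/2) + C3*airybi(6^(1/3)*x/2), x)


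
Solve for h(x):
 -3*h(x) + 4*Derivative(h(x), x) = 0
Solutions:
 h(x) = C1*exp(3*x/4)


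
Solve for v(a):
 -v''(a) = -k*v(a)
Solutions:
 v(a) = C1*exp(-a*sqrt(k)) + C2*exp(a*sqrt(k))


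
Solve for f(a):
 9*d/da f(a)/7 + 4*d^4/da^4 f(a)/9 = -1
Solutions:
 f(a) = C1 + C4*exp(-3*294^(1/3)*a/14) - 7*a/9 + (C2*sin(3*3^(5/6)*98^(1/3)*a/28) + C3*cos(3*3^(5/6)*98^(1/3)*a/28))*exp(3*294^(1/3)*a/28)


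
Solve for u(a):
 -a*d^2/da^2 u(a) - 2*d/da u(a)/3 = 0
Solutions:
 u(a) = C1 + C2*a^(1/3)


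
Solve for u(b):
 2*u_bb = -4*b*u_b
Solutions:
 u(b) = C1 + C2*erf(b)


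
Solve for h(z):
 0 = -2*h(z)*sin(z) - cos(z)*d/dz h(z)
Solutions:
 h(z) = C1*cos(z)^2


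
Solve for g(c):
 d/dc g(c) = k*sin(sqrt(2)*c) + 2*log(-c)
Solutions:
 g(c) = C1 + 2*c*log(-c) - 2*c - sqrt(2)*k*cos(sqrt(2)*c)/2


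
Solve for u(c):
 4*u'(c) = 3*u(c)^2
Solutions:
 u(c) = -4/(C1 + 3*c)


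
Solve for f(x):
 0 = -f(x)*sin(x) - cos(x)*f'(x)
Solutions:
 f(x) = C1*cos(x)


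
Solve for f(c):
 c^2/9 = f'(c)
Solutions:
 f(c) = C1 + c^3/27


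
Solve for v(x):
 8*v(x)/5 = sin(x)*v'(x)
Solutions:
 v(x) = C1*(cos(x) - 1)^(4/5)/(cos(x) + 1)^(4/5)


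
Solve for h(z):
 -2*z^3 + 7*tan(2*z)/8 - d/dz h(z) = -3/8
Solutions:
 h(z) = C1 - z^4/2 + 3*z/8 - 7*log(cos(2*z))/16


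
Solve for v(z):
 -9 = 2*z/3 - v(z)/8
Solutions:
 v(z) = 16*z/3 + 72


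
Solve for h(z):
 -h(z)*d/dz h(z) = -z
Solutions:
 h(z) = -sqrt(C1 + z^2)
 h(z) = sqrt(C1 + z^2)


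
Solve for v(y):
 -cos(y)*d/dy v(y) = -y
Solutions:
 v(y) = C1 + Integral(y/cos(y), y)


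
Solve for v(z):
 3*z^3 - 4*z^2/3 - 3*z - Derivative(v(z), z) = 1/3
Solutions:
 v(z) = C1 + 3*z^4/4 - 4*z^3/9 - 3*z^2/2 - z/3


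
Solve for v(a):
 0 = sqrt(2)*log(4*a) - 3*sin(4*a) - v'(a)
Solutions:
 v(a) = C1 + sqrt(2)*a*(log(a) - 1) + 2*sqrt(2)*a*log(2) + 3*cos(4*a)/4


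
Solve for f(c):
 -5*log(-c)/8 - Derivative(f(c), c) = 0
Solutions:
 f(c) = C1 - 5*c*log(-c)/8 + 5*c/8


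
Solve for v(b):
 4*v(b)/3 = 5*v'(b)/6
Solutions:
 v(b) = C1*exp(8*b/5)


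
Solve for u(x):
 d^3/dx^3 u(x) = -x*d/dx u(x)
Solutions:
 u(x) = C1 + Integral(C2*airyai(-x) + C3*airybi(-x), x)


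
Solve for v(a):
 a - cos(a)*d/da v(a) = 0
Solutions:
 v(a) = C1 + Integral(a/cos(a), a)


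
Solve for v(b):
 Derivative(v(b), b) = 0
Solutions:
 v(b) = C1


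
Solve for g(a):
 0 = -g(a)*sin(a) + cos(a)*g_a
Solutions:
 g(a) = C1/cos(a)


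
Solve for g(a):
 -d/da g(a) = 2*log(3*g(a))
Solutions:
 Integral(1/(log(_y) + log(3)), (_y, g(a)))/2 = C1 - a


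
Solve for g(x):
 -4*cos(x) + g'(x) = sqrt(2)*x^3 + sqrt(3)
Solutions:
 g(x) = C1 + sqrt(2)*x^4/4 + sqrt(3)*x + 4*sin(x)


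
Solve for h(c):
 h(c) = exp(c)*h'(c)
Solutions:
 h(c) = C1*exp(-exp(-c))


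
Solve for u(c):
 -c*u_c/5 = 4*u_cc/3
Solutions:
 u(c) = C1 + C2*erf(sqrt(30)*c/20)


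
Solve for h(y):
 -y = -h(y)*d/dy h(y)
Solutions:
 h(y) = -sqrt(C1 + y^2)
 h(y) = sqrt(C1 + y^2)


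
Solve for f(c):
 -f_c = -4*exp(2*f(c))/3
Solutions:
 f(c) = log(-1/(C1 + 4*c))/2 - log(2) + log(6)/2
 f(c) = log(-sqrt(-1/(C1 + 4*c))) - log(2) + log(6)/2


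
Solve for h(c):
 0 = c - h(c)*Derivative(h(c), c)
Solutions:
 h(c) = -sqrt(C1 + c^2)
 h(c) = sqrt(C1 + c^2)


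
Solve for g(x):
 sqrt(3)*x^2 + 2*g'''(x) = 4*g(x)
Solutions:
 g(x) = C3*exp(2^(1/3)*x) + sqrt(3)*x^2/4 + (C1*sin(2^(1/3)*sqrt(3)*x/2) + C2*cos(2^(1/3)*sqrt(3)*x/2))*exp(-2^(1/3)*x/2)


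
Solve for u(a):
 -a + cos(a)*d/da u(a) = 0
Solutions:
 u(a) = C1 + Integral(a/cos(a), a)


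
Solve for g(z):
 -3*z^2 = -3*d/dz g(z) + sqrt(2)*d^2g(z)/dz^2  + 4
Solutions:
 g(z) = C1 + C2*exp(3*sqrt(2)*z/2) + z^3/3 + sqrt(2)*z^2/3 + 16*z/9


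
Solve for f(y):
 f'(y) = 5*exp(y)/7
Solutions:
 f(y) = C1 + 5*exp(y)/7


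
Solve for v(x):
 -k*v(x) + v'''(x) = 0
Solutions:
 v(x) = C1*exp(k^(1/3)*x) + C2*exp(k^(1/3)*x*(-1 + sqrt(3)*I)/2) + C3*exp(-k^(1/3)*x*(1 + sqrt(3)*I)/2)


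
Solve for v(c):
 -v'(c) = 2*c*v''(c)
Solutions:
 v(c) = C1 + C2*sqrt(c)


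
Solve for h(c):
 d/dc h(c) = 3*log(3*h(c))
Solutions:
 -Integral(1/(log(_y) + log(3)), (_y, h(c)))/3 = C1 - c


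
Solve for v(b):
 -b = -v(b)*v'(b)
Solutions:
 v(b) = -sqrt(C1 + b^2)
 v(b) = sqrt(C1 + b^2)


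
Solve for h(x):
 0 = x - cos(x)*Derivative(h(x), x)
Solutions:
 h(x) = C1 + Integral(x/cos(x), x)


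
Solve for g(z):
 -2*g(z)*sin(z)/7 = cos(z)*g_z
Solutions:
 g(z) = C1*cos(z)^(2/7)


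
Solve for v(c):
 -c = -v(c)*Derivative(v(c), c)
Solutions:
 v(c) = -sqrt(C1 + c^2)
 v(c) = sqrt(C1 + c^2)


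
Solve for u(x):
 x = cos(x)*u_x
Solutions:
 u(x) = C1 + Integral(x/cos(x), x)


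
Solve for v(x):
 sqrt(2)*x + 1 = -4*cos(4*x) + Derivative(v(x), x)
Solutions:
 v(x) = C1 + sqrt(2)*x^2/2 + x + sin(4*x)


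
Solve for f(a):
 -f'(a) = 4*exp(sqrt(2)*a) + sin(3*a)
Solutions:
 f(a) = C1 - 2*sqrt(2)*exp(sqrt(2)*a) + cos(3*a)/3


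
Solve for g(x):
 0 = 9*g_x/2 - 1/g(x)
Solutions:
 g(x) = -sqrt(C1 + 4*x)/3
 g(x) = sqrt(C1 + 4*x)/3


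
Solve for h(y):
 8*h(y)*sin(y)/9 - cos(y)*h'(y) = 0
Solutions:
 h(y) = C1/cos(y)^(8/9)


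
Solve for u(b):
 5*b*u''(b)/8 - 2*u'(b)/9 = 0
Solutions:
 u(b) = C1 + C2*b^(61/45)


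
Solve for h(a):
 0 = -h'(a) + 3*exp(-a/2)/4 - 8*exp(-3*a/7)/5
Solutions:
 h(a) = C1 - 3*exp(-a/2)/2 + 56*exp(-3*a/7)/15


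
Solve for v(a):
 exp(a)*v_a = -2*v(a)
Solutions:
 v(a) = C1*exp(2*exp(-a))


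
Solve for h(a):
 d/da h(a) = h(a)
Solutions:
 h(a) = C1*exp(a)


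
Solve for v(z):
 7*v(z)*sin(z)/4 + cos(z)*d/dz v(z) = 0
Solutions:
 v(z) = C1*cos(z)^(7/4)


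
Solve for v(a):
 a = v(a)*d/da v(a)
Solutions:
 v(a) = -sqrt(C1 + a^2)
 v(a) = sqrt(C1 + a^2)


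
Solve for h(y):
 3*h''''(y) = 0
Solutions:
 h(y) = C1 + C2*y + C3*y^2 + C4*y^3


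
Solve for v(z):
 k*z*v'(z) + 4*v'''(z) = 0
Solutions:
 v(z) = C1 + Integral(C2*airyai(2^(1/3)*z*(-k)^(1/3)/2) + C3*airybi(2^(1/3)*z*(-k)^(1/3)/2), z)


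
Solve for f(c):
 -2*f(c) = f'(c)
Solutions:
 f(c) = C1*exp(-2*c)


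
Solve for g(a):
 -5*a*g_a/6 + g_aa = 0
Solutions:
 g(a) = C1 + C2*erfi(sqrt(15)*a/6)


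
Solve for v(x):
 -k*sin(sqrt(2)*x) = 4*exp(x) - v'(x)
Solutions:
 v(x) = C1 - sqrt(2)*k*cos(sqrt(2)*x)/2 + 4*exp(x)


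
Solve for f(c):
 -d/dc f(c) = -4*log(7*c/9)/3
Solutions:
 f(c) = C1 + 4*c*log(c)/3 - 8*c*log(3)/3 - 4*c/3 + 4*c*log(7)/3


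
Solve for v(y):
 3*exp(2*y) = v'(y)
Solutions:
 v(y) = C1 + 3*exp(2*y)/2


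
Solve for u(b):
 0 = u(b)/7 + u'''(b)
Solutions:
 u(b) = C3*exp(-7^(2/3)*b/7) + (C1*sin(sqrt(3)*7^(2/3)*b/14) + C2*cos(sqrt(3)*7^(2/3)*b/14))*exp(7^(2/3)*b/14)


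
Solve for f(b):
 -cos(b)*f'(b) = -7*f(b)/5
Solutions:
 f(b) = C1*(sin(b) + 1)^(7/10)/(sin(b) - 1)^(7/10)


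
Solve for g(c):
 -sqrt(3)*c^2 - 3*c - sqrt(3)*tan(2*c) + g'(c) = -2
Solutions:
 g(c) = C1 + sqrt(3)*c^3/3 + 3*c^2/2 - 2*c - sqrt(3)*log(cos(2*c))/2


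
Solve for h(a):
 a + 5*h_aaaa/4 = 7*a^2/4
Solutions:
 h(a) = C1 + C2*a + C3*a^2 + C4*a^3 + 7*a^6/1800 - a^5/150


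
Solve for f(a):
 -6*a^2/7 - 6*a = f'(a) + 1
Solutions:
 f(a) = C1 - 2*a^3/7 - 3*a^2 - a


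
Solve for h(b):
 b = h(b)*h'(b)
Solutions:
 h(b) = -sqrt(C1 + b^2)
 h(b) = sqrt(C1 + b^2)


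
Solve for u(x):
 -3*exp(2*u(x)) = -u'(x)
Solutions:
 u(x) = log(-sqrt(-1/(C1 + 3*x))) - log(2)/2
 u(x) = log(-1/(C1 + 3*x))/2 - log(2)/2


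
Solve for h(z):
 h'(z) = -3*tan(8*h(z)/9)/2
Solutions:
 h(z) = -9*asin(C1*exp(-4*z/3))/8 + 9*pi/8
 h(z) = 9*asin(C1*exp(-4*z/3))/8


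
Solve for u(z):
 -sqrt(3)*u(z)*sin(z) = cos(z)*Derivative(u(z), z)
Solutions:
 u(z) = C1*cos(z)^(sqrt(3))


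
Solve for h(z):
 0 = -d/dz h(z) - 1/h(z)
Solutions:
 h(z) = -sqrt(C1 - 2*z)
 h(z) = sqrt(C1 - 2*z)


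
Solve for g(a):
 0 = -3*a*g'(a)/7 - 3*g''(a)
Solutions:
 g(a) = C1 + C2*erf(sqrt(14)*a/14)


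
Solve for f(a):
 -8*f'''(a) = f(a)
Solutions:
 f(a) = C3*exp(-a/2) + (C1*sin(sqrt(3)*a/4) + C2*cos(sqrt(3)*a/4))*exp(a/4)


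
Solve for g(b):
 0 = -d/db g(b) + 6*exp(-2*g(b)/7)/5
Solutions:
 g(b) = 7*log(-sqrt(C1 + 6*b)) - 7*log(35) + 7*log(70)/2
 g(b) = 7*log(C1 + 6*b)/2 - 7*log(35) + 7*log(70)/2


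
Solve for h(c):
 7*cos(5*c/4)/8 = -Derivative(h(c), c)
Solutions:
 h(c) = C1 - 7*sin(5*c/4)/10


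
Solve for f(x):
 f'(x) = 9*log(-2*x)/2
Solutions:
 f(x) = C1 + 9*x*log(-x)/2 + 9*x*(-1 + log(2))/2


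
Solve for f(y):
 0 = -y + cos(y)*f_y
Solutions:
 f(y) = C1 + Integral(y/cos(y), y)


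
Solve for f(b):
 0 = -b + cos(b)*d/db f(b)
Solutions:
 f(b) = C1 + Integral(b/cos(b), b)
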